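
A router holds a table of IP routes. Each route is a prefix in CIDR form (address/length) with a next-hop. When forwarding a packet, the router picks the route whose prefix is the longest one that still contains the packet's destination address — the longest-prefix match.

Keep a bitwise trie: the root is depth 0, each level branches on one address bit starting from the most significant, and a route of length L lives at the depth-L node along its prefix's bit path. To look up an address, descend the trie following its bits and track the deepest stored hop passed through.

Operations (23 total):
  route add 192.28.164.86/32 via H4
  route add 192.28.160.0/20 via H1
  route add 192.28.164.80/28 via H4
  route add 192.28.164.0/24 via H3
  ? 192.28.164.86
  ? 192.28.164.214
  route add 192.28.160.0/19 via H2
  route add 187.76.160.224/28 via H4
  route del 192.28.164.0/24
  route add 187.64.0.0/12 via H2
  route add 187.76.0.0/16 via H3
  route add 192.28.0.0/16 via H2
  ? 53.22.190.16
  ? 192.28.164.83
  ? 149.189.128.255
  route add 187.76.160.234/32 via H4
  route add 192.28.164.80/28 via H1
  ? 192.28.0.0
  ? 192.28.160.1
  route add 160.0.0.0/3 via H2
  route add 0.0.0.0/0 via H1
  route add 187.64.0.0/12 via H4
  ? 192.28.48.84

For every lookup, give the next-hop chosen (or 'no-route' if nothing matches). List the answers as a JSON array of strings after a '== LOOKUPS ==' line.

Apply in order:
  + 192.28.164.86/32 (H4) depth=32
  + 192.28.160.0/20 (H1) depth=20
  + 192.28.164.80/28 (H4) depth=28
  + 192.28.164.0/24 (H3) depth=24
  Q 192.28.164.86: descend 11000000000111001010010001010110 ; hops seen [H1,H3,H4,H4] ; pick H4
  Q 192.28.164.214: descend 110000000001110010100100 ; hops seen [H1,H3] ; pick H3
  + 192.28.160.0/19 (H2) depth=19
  + 187.76.160.224/28 (H4) depth=28
  del 192.28.164.0/24 (clear depth 24)
  + 187.64.0.0/12 (H2) depth=12
  + 187.76.0.0/16 (H3) depth=16
  + 192.28.0.0/16 (H2) depth=16
  Q 53.22.190.16: descend ε ; hops seen [∅] ; pick no-route
  Q 192.28.164.83: descend 11000000000111001010010001010 ; hops seen [H2,H2,H1,H4] ; pick H4
  Q 149.189.128.255: descend 10 ; hops seen [∅] ; pick no-route
  + 187.76.160.234/32 (H4) depth=32
  + 192.28.164.80/28 (H1) depth=28
  Q 192.28.0.0: descend 1100000000011100 ; hops seen [H2] ; pick H2
  Q 192.28.160.1: descend 110000000001110010100 ; hops seen [H2,H2,H1] ; pick H1
  + 160.0.0.0/3 (H2) depth=3
  + 0.0.0.0/0 (H1) depth=0
  + 187.64.0.0/12 (H4) depth=12
  Q 192.28.48.84: descend 1100000000011100 ; hops seen [H1,H2] ; pick H2

== LOOKUPS ==
["H4","H3","no-route","H4","no-route","H2","H1","H2"]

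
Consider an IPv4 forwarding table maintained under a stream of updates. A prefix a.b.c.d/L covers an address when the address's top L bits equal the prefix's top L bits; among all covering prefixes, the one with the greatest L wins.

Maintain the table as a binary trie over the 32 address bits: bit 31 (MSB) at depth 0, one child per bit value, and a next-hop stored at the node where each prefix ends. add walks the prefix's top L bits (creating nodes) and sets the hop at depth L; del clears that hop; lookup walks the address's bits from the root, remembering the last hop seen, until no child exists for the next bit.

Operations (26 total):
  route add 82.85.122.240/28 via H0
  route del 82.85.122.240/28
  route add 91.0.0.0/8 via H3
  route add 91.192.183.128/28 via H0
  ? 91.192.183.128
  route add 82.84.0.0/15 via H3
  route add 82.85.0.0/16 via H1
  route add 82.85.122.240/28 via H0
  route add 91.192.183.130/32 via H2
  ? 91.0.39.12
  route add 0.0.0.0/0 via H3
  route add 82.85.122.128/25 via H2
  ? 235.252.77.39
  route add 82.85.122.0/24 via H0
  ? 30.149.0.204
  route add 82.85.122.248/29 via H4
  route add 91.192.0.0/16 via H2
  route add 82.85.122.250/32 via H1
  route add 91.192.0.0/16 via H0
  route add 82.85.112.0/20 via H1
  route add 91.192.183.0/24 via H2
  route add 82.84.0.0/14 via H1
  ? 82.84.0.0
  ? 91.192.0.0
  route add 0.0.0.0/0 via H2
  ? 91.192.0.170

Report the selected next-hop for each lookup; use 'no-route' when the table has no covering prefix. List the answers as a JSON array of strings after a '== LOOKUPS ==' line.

Apply in order:
  add 82.85.122.240/28 -> H0 at depth 28
  del 82.85.122.240/28 (clear depth 28)
  add 91.0.0.0/8 -> H3 at depth 8
  add 91.192.183.128/28 -> H0 at depth 28
  lookup 91.192.183.128: bits 0101101111000000101101111000 walk d0:-→d1:-→d2:-→d3:-→d4:-→d5:-→d6:-→d7:-→d8:H3→d9:-→d10:-→d11:-→d12:-→d13:-→d14:-→d15:-→d16:-→d17:-→d18:-→d19:-→d20:-→d21:-→d22:-→d23:-→d24:-→d25:-→d26:-→d27:-→d28:H0 -> H0
  add 82.84.0.0/15 -> H3 at depth 15
  add 82.85.0.0/16 -> H1 at depth 16
  add 82.85.122.240/28 -> H0 at depth 28
  add 91.192.183.130/32 -> H2 at depth 32
  lookup 91.0.39.12: bits 01011011 walk d0:-→d1:-→d2:-→d3:-→d4:-→d5:-→d6:-→d7:-→d8:H3 -> H3
  add 0.0.0.0/0 -> H3 at depth 0
  add 82.85.122.128/25 -> H2 at depth 25
  lookup 235.252.77.39: bits ε walk d0:H3 -> H3
  add 82.85.122.0/24 -> H0 at depth 24
  lookup 30.149.0.204: bits 0 walk d0:H3→d1:- -> H3
  add 82.85.122.248/29 -> H4 at depth 29
  add 91.192.0.0/16 -> H2 at depth 16
  add 82.85.122.250/32 -> H1 at depth 32
  add 91.192.0.0/16 -> H0 at depth 16
  add 82.85.112.0/20 -> H1 at depth 20
  add 91.192.183.0/24 -> H2 at depth 24
  add 82.84.0.0/14 -> H1 at depth 14
  lookup 82.84.0.0: bits 010100100101010 walk d0:H3→d1:-→d2:-→d3:-→d4:-→d5:-→d6:-→d7:-→d8:-→d9:-→d10:-→d11:-→d12:-→d13:-→d14:H1→d15:H3 -> H3
  lookup 91.192.0.0: bits 0101101111000000 walk d0:H3→d1:-→d2:-→d3:-→d4:-→d5:-→d6:-→d7:-→d8:H3→d9:-→d10:-→d11:-→d12:-→d13:-→d14:-→d15:-→d16:H0 -> H0
  add 0.0.0.0/0 -> H2 at depth 0
  lookup 91.192.0.170: bits 0101101111000000 walk d0:H2→d1:-→d2:-→d3:-→d4:-→d5:-→d6:-→d7:-→d8:H3→d9:-→d10:-→d11:-→d12:-→d13:-→d14:-→d15:-→d16:H0 -> H0

== LOOKUPS ==
["H0","H3","H3","H3","H3","H0","H0"]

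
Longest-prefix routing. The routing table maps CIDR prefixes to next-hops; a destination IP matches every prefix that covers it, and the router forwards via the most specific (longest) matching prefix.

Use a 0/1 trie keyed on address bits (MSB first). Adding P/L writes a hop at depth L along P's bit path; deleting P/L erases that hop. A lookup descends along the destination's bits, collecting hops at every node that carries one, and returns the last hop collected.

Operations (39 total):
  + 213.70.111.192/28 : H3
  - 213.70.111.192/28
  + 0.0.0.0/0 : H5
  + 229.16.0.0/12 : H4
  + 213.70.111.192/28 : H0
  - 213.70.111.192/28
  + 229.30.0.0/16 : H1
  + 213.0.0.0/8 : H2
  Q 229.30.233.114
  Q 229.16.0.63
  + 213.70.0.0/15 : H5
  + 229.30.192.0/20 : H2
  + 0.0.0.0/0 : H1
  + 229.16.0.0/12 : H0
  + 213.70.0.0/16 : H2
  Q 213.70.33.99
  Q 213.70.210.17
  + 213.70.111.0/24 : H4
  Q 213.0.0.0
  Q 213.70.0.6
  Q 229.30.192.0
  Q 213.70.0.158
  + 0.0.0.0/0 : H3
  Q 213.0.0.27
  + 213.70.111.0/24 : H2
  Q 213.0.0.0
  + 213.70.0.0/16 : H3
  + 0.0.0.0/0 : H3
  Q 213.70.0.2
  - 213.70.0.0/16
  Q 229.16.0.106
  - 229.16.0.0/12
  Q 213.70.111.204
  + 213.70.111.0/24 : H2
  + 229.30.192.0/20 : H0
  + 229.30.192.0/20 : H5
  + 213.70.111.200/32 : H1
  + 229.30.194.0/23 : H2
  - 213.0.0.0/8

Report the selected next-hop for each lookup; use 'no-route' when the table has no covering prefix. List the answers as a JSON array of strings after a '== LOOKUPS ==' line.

Process each operation:
  add 213.70.111.192/28 -> H3 at depth 28
  del 213.70.111.192/28 (clear depth 28)
  add 0.0.0.0/0 -> H5 at depth 0
  add 229.16.0.0/12 -> H4 at depth 12
  add 213.70.111.192/28 -> H0 at depth 28
  del 213.70.111.192/28 (clear depth 28)
  add 229.30.0.0/16 -> H1 at depth 16
  add 213.0.0.0/8 -> H2 at depth 8
  ? 229.30.233.114  path d0:H5→d1:-→d2:-→d3:-→d4:-→d5:-→d6:-→d7:-→d8:-→d9:-→d10:-→d11:-→d12:H4→d13:-→d14:-→d15:-→d16:H1  best=H1
  ? 229.16.0.63  path d0:H5→d1:-→d2:-→d3:-→d4:-→d5:-→d6:-→d7:-→d8:-→d9:-→d10:-→d11:-→d12:H4  best=H4
  add 213.70.0.0/15 -> H5 at depth 15
  add 229.30.192.0/20 -> H2 at depth 20
  add 0.0.0.0/0 -> H1 at depth 0
  add 229.16.0.0/12 -> H0 at depth 12
  add 213.70.0.0/16 -> H2 at depth 16
  ? 213.70.33.99  path d0:H1→d1:-→d2:-→d3:-→d4:-→d5:-→d6:-→d7:-→d8:H2→d9:-→d10:-→d11:-→d12:-→d13:-→d14:-→d15:H5→d16:H2→d17:-  best=H2
  ? 213.70.210.17  path d0:H1→d1:-→d2:-→d3:-→d4:-→d5:-→d6:-→d7:-→d8:H2→d9:-→d10:-→d11:-→d12:-→d13:-→d14:-→d15:H5→d16:H2  best=H2
  add 213.70.111.0/24 -> H4 at depth 24
  ? 213.0.0.0  path d0:H1→d1:-→d2:-→d3:-→d4:-→d5:-→d6:-→d7:-→d8:H2→d9:-  best=H2
  ? 213.70.0.6  path d0:H1→d1:-→d2:-→d3:-→d4:-→d5:-→d6:-→d7:-→d8:H2→d9:-→d10:-→d11:-→d12:-→d13:-→d14:-→d15:H5→d16:H2→d17:-  best=H2
  ? 229.30.192.0  path d0:H1→d1:-→d2:-→d3:-→d4:-→d5:-→d6:-→d7:-→d8:-→d9:-→d10:-→d11:-→d12:H0→d13:-→d14:-→d15:-→d16:H1→d17:-→d18:-→d19:-→d20:H2  best=H2
  ? 213.70.0.158  path d0:H1→d1:-→d2:-→d3:-→d4:-→d5:-→d6:-→d7:-→d8:H2→d9:-→d10:-→d11:-→d12:-→d13:-→d14:-→d15:H5→d16:H2→d17:-  best=H2
  add 0.0.0.0/0 -> H3 at depth 0
  ? 213.0.0.27  path d0:H3→d1:-→d2:-→d3:-→d4:-→d5:-→d6:-→d7:-→d8:H2→d9:-  best=H2
  add 213.70.111.0/24 -> H2 at depth 24
  ? 213.0.0.0  path d0:H3→d1:-→d2:-→d3:-→d4:-→d5:-→d6:-→d7:-→d8:H2→d9:-  best=H2
  add 213.70.0.0/16 -> H3 at depth 16
  add 0.0.0.0/0 -> H3 at depth 0
  ? 213.70.0.2  path d0:H3→d1:-→d2:-→d3:-→d4:-→d5:-→d6:-→d7:-→d8:H2→d9:-→d10:-→d11:-→d12:-→d13:-→d14:-→d15:H5→d16:H3→d17:-  best=H3
  del 213.70.0.0/16 (clear depth 16)
  ? 229.16.0.106  path d0:H3→d1:-→d2:-→d3:-→d4:-→d5:-→d6:-→d7:-→d8:-→d9:-→d10:-→d11:-→d12:H0  best=H0
  del 229.16.0.0/12 (clear depth 12)
  ? 213.70.111.204  path d0:H3→d1:-→d2:-→d3:-→d4:-→d5:-→d6:-→d7:-→d8:H2→d9:-→d10:-→d11:-→d12:-→d13:-→d14:-→d15:H5→d16:-→d17:-→d18:-→d19:-→d20:-→d21:-→d22:-→d23:-→d24:H2→d25:-→d26:-→d27:-→d28:-  best=H2
  add 213.70.111.0/24 -> H2 at depth 24
  add 229.30.192.0/20 -> H0 at depth 20
  add 229.30.192.0/20 -> H5 at depth 20
  add 213.70.111.200/32 -> H1 at depth 32
  add 229.30.194.0/23 -> H2 at depth 23
  del 213.0.0.0/8 (clear depth 8)

== LOOKUPS ==
["H1","H4","H2","H2","H2","H2","H2","H2","H2","H2","H3","H0","H2"]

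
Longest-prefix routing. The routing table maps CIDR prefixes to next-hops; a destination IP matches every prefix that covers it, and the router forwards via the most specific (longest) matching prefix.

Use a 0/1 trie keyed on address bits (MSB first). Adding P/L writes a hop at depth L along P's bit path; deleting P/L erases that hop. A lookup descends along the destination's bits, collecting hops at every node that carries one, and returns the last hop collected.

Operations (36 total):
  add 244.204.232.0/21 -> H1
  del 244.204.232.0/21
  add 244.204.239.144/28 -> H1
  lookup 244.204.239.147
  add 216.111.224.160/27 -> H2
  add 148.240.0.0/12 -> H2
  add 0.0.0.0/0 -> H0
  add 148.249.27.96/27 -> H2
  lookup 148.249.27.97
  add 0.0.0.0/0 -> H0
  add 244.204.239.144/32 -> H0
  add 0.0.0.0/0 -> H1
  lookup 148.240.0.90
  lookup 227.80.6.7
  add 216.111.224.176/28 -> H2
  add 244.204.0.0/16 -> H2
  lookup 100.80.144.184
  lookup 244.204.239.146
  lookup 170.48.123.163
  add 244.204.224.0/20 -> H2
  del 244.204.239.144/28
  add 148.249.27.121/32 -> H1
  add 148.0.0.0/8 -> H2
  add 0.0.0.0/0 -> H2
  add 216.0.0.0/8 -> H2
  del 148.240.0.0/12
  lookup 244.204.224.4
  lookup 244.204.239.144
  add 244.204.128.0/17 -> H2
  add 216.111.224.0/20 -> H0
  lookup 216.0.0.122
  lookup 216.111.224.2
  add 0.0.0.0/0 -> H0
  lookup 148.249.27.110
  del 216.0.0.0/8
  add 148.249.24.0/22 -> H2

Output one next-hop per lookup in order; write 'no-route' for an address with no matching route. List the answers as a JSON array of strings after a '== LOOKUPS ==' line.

Trace:
  + 244.204.232.0/21 (H1) depth=21
  del 244.204.232.0/21 (clear depth 21)
  + 244.204.239.144/28 (H1) depth=28
  ? 244.204.239.147  path d0:-→d1:-→d2:-→d3:-→d4:-→d5:-→d6:-→d7:-→d8:-→d9:-→d10:-→d11:-→d12:-→d13:-→d14:-→d15:-→d16:-→d17:-→d18:-→d19:-→d20:-→d21:-→d22:-→d23:-→d24:-→d25:-→d26:-→d27:-→d28:H1  best=H1
  + 216.111.224.160/27 (H2) depth=27
  + 148.240.0.0/12 (H2) depth=12
  + 0.0.0.0/0 (H0) depth=0
  + 148.249.27.96/27 (H2) depth=27
  ? 148.249.27.97  path d0:H0→d1:-→d2:-→d3:-→d4:-→d5:-→d6:-→d7:-→d8:-→d9:-→d10:-→d11:-→d12:H2→d13:-→d14:-→d15:-→d16:-→d17:-→d18:-→d19:-→d20:-→d21:-→d22:-→d23:-→d24:-→d25:-→d26:-→d27:H2  best=H2
  + 0.0.0.0/0 (H0) depth=0
  + 244.204.239.144/32 (H0) depth=32
  + 0.0.0.0/0 (H1) depth=0
  ? 148.240.0.90  path d0:H1→d1:-→d2:-→d3:-→d4:-→d5:-→d6:-→d7:-→d8:-→d9:-→d10:-→d11:-→d12:H2  best=H2
  ? 227.80.6.7  path d0:H1→d1:-→d2:-→d3:-  best=H1
  + 216.111.224.176/28 (H2) depth=28
  + 244.204.0.0/16 (H2) depth=16
  ? 100.80.144.184  path d0:H1  best=H1
  ? 244.204.239.146  path d0:H1→d1:-→d2:-→d3:-→d4:-→d5:-→d6:-→d7:-→d8:-→d9:-→d10:-→d11:-→d12:-→d13:-→d14:-→d15:-→d16:H2→d17:-→d18:-→d19:-→d20:-→d21:-→d22:-→d23:-→d24:-→d25:-→d26:-→d27:-→d28:H1→d29:-→d30:-  best=H1
  ? 170.48.123.163  path d0:H1→d1:-→d2:-  best=H1
  + 244.204.224.0/20 (H2) depth=20
  del 244.204.239.144/28 (clear depth 28)
  + 148.249.27.121/32 (H1) depth=32
  + 148.0.0.0/8 (H2) depth=8
  + 0.0.0.0/0 (H2) depth=0
  + 216.0.0.0/8 (H2) depth=8
  del 148.240.0.0/12 (clear depth 12)
  ? 244.204.224.4  path d0:H2→d1:-→d2:-→d3:-→d4:-→d5:-→d6:-→d7:-→d8:-→d9:-→d10:-→d11:-→d12:-→d13:-→d14:-→d15:-→d16:H2→d17:-→d18:-→d19:-→d20:H2  best=H2
  ? 244.204.239.144  path d0:H2→d1:-→d2:-→d3:-→d4:-→d5:-→d6:-→d7:-→d8:-→d9:-→d10:-→d11:-→d12:-→d13:-→d14:-→d15:-→d16:H2→d17:-→d18:-→d19:-→d20:H2→d21:-→d22:-→d23:-→d24:-→d25:-→d26:-→d27:-→d28:-→d29:-→d30:-→d31:-→d32:H0  best=H0
  + 244.204.128.0/17 (H2) depth=17
  + 216.111.224.0/20 (H0) depth=20
  ? 216.0.0.122  path d0:H2→d1:-→d2:-→d3:-→d4:-→d5:-→d6:-→d7:-→d8:H2→d9:-  best=H2
  ? 216.111.224.2  path d0:H2→d1:-→d2:-→d3:-→d4:-→d5:-→d6:-→d7:-→d8:H2→d9:-→d10:-→d11:-→d12:-→d13:-→d14:-→d15:-→d16:-→d17:-→d18:-→d19:-→d20:H0→d21:-→d22:-→d23:-→d24:-  best=H0
  + 0.0.0.0/0 (H0) depth=0
  ? 148.249.27.110  path d0:H0→d1:-→d2:-→d3:-→d4:-→d5:-→d6:-→d7:-→d8:H2→d9:-→d10:-→d11:-→d12:-→d13:-→d14:-→d15:-→d16:-→d17:-→d18:-→d19:-→d20:-→d21:-→d22:-→d23:-→d24:-→d25:-→d26:-→d27:H2  best=H2
  del 216.0.0.0/8 (clear depth 8)
  + 148.249.24.0/22 (H2) depth=22

== LOOKUPS ==
["H1","H2","H2","H1","H1","H1","H1","H2","H0","H2","H0","H2"]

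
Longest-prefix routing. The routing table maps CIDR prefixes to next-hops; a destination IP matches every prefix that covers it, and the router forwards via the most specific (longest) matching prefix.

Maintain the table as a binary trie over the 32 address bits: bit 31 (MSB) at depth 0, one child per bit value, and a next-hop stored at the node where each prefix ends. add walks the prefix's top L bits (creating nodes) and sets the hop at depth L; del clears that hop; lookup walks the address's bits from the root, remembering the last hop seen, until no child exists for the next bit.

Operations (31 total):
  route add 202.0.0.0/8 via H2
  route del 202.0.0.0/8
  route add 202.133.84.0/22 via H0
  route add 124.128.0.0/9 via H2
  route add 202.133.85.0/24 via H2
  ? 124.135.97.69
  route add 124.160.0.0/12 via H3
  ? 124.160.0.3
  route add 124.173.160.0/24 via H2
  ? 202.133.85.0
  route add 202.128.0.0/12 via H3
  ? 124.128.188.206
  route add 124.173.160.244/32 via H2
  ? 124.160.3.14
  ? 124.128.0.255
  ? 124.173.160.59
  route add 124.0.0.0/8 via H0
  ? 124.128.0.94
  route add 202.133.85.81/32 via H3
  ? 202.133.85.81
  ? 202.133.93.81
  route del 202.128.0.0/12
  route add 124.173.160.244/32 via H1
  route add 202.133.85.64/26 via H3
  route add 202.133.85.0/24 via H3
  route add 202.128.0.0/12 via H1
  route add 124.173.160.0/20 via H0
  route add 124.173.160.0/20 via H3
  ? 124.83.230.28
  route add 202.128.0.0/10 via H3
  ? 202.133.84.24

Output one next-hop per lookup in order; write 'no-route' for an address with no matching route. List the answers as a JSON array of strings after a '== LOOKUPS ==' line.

Process each operation:
  add 202.0.0.0/8 -> H2 at depth 8
  del 202.0.0.0/8 (clear depth 8)
  add 202.133.84.0/22 -> H0 at depth 22
  add 124.128.0.0/9 -> H2 at depth 9
  add 202.133.85.0/24 -> H2 at depth 24
  Q 124.135.97.69: descend 011111001 ; hops seen [H2] ; pick H2
  add 124.160.0.0/12 -> H3 at depth 12
  Q 124.160.0.3: descend 011111001010 ; hops seen [H2,H3] ; pick H3
  add 124.173.160.0/24 -> H2 at depth 24
  Q 202.133.85.0: descend 110010101000010101010101 ; hops seen [H0,H2] ; pick H2
  add 202.128.0.0/12 -> H3 at depth 12
  Q 124.128.188.206: descend 0111110010 ; hops seen [H2] ; pick H2
  add 124.173.160.244/32 -> H2 at depth 32
  Q 124.160.3.14: descend 011111001010 ; hops seen [H2,H3] ; pick H3
  Q 124.128.0.255: descend 0111110010 ; hops seen [H2] ; pick H2
  Q 124.173.160.59: descend 011111001010110110100000 ; hops seen [H2,H3,H2] ; pick H2
  add 124.0.0.0/8 -> H0 at depth 8
  Q 124.128.0.94: descend 0111110010 ; hops seen [H0,H2] ; pick H2
  add 202.133.85.81/32 -> H3 at depth 32
  Q 202.133.85.81: descend 11001010100001010101010101010001 ; hops seen [H3,H0,H2,H3] ; pick H3
  Q 202.133.93.81: descend 11001010100001010101 ; hops seen [H3] ; pick H3
  del 202.128.0.0/12 (clear depth 12)
  add 124.173.160.244/32 -> H1 at depth 32
  add 202.133.85.64/26 -> H3 at depth 26
  add 202.133.85.0/24 -> H3 at depth 24
  add 202.128.0.0/12 -> H1 at depth 12
  add 124.173.160.0/20 -> H0 at depth 20
  add 124.173.160.0/20 -> H3 at depth 20
  Q 124.83.230.28: descend 01111100 ; hops seen [H0] ; pick H0
  add 202.128.0.0/10 -> H3 at depth 10
  Q 202.133.84.24: descend 11001010100001010101010 ; hops seen [H3,H1,H0] ; pick H0

== LOOKUPS ==
["H2","H3","H2","H2","H3","H2","H2","H2","H3","H3","H0","H0"]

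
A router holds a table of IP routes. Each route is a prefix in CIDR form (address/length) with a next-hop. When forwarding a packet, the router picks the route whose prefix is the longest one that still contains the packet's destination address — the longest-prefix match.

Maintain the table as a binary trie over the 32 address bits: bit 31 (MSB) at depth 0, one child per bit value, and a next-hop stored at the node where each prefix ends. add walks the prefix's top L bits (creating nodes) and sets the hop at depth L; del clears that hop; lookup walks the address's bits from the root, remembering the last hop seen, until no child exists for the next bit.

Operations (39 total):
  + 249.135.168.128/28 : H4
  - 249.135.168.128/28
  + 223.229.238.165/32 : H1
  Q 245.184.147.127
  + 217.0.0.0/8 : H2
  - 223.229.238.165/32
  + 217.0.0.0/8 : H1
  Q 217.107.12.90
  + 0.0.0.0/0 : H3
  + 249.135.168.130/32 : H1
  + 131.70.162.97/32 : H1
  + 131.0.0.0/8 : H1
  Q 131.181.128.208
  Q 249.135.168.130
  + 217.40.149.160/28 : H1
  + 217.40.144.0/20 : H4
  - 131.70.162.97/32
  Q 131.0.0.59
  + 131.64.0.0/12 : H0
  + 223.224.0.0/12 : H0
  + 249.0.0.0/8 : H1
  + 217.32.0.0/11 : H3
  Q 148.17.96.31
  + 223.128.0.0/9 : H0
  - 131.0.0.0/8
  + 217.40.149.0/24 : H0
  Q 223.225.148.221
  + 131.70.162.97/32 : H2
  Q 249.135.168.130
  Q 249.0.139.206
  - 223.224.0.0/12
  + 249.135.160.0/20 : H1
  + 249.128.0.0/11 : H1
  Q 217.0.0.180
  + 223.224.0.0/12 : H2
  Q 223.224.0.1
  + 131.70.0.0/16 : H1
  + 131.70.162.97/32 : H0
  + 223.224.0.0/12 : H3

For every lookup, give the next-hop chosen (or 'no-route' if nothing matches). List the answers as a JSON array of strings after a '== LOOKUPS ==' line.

Process each operation:
  + 249.135.168.128/28 (H4) depth=28
  del 249.135.168.128/28 (clear depth 28)
  + 223.229.238.165/32 (H1) depth=32
  ? 245.184.147.127  path d0:-→d1:-→d2:-→d3:-→d4:-  best=no-route
  + 217.0.0.0/8 (H2) depth=8
  del 223.229.238.165/32 (clear depth 32)
  + 217.0.0.0/8 (H1) depth=8
  ? 217.107.12.90  path d0:-→d1:-→d2:-→d3:-→d4:-→d5:-→d6:-→d7:-→d8:H1  best=H1
  + 0.0.0.0/0 (H3) depth=0
  + 249.135.168.130/32 (H1) depth=32
  + 131.70.162.97/32 (H1) depth=32
  + 131.0.0.0/8 (H1) depth=8
  ? 131.181.128.208  path d0:H3→d1:-→d2:-→d3:-→d4:-→d5:-→d6:-→d7:-→d8:H1  best=H1
  ? 249.135.168.130  path d0:H3→d1:-→d2:-→d3:-→d4:-→d5:-→d6:-→d7:-→d8:-→d9:-→d10:-→d11:-→d12:-→d13:-→d14:-→d15:-→d16:-→d17:-→d18:-→d19:-→d20:-→d21:-→d22:-→d23:-→d24:-→d25:-→d26:-→d27:-→d28:-→d29:-→d30:-→d31:-→d32:H1  best=H1
  + 217.40.149.160/28 (H1) depth=28
  + 217.40.144.0/20 (H4) depth=20
  del 131.70.162.97/32 (clear depth 32)
  ? 131.0.0.59  path d0:H3→d1:-→d2:-→d3:-→d4:-→d5:-→d6:-→d7:-→d8:H1→d9:-  best=H1
  + 131.64.0.0/12 (H0) depth=12
  + 223.224.0.0/12 (H0) depth=12
  + 249.0.0.0/8 (H1) depth=8
  + 217.32.0.0/11 (H3) depth=11
  ? 148.17.96.31  path d0:H3→d1:-→d2:-→d3:-  best=H3
  + 223.128.0.0/9 (H0) depth=9
  del 131.0.0.0/8 (clear depth 8)
  + 217.40.149.0/24 (H0) depth=24
  ? 223.225.148.221  path d0:H3→d1:-→d2:-→d3:-→d4:-→d5:-→d6:-→d7:-→d8:-→d9:H0→d10:-→d11:-→d12:H0→d13:-  best=H0
  + 131.70.162.97/32 (H2) depth=32
  ? 249.135.168.130  path d0:H3→d1:-→d2:-→d3:-→d4:-→d5:-→d6:-→d7:-→d8:H1→d9:-→d10:-→d11:-→d12:-→d13:-→d14:-→d15:-→d16:-→d17:-→d18:-→d19:-→d20:-→d21:-→d22:-→d23:-→d24:-→d25:-→d26:-→d27:-→d28:-→d29:-→d30:-→d31:-→d32:H1  best=H1
  ? 249.0.139.206  path d0:H3→d1:-→d2:-→d3:-→d4:-→d5:-→d6:-→d7:-→d8:H1  best=H1
  del 223.224.0.0/12 (clear depth 12)
  + 249.135.160.0/20 (H1) depth=20
  + 249.128.0.0/11 (H1) depth=11
  ? 217.0.0.180  path d0:H3→d1:-→d2:-→d3:-→d4:-→d5:-→d6:-→d7:-→d8:H1→d9:-→d10:-  best=H1
  + 223.224.0.0/12 (H2) depth=12
  ? 223.224.0.1  path d0:H3→d1:-→d2:-→d3:-→d4:-→d5:-→d6:-→d7:-→d8:-→d9:H0→d10:-→d11:-→d12:H2→d13:-  best=H2
  + 131.70.0.0/16 (H1) depth=16
  + 131.70.162.97/32 (H0) depth=32
  + 223.224.0.0/12 (H3) depth=12

== LOOKUPS ==
["no-route","H1","H1","H1","H1","H3","H0","H1","H1","H1","H2"]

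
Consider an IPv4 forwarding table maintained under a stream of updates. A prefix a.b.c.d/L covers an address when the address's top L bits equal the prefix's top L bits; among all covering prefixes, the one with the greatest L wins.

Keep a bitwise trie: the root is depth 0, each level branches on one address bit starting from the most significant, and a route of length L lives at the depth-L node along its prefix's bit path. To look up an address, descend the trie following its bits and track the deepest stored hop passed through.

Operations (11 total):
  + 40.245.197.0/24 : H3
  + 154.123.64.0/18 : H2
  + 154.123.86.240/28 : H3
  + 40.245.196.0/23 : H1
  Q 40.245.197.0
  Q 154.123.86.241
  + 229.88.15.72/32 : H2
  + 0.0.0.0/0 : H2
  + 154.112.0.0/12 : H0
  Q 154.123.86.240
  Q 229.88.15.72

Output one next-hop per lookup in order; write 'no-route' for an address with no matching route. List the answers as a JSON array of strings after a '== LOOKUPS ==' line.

Apply in order:
  add 40.245.197.0/24 -> H3 at depth 24
  add 154.123.64.0/18 -> H2 at depth 18
  add 154.123.86.240/28 -> H3 at depth 28
  add 40.245.196.0/23 -> H1 at depth 23
  ? 40.245.197.0  path d0:-→d1:-→d2:-→d3:-→d4:-→d5:-→d6:-→d7:-→d8:-→d9:-→d10:-→d11:-→d12:-→d13:-→d14:-→d15:-→d16:-→d17:-→d18:-→d19:-→d20:-→d21:-→d22:-→d23:H1→d24:H3  best=H3
  ? 154.123.86.241  path d0:-→d1:-→d2:-→d3:-→d4:-→d5:-→d6:-→d7:-→d8:-→d9:-→d10:-→d11:-→d12:-→d13:-→d14:-→d15:-→d16:-→d17:-→d18:H2→d19:-→d20:-→d21:-→d22:-→d23:-→d24:-→d25:-→d26:-→d27:-→d28:H3  best=H3
  add 229.88.15.72/32 -> H2 at depth 32
  add 0.0.0.0/0 -> H2 at depth 0
  add 154.112.0.0/12 -> H0 at depth 12
  ? 154.123.86.240  path d0:H2→d1:-→d2:-→d3:-→d4:-→d5:-→d6:-→d7:-→d8:-→d9:-→d10:-→d11:-→d12:H0→d13:-→d14:-→d15:-→d16:-→d17:-→d18:H2→d19:-→d20:-→d21:-→d22:-→d23:-→d24:-→d25:-→d26:-→d27:-→d28:H3  best=H3
  ? 229.88.15.72  path d0:H2→d1:-→d2:-→d3:-→d4:-→d5:-→d6:-→d7:-→d8:-→d9:-→d10:-→d11:-→d12:-→d13:-→d14:-→d15:-→d16:-→d17:-→d18:-→d19:-→d20:-→d21:-→d22:-→d23:-→d24:-→d25:-→d26:-→d27:-→d28:-→d29:-→d30:-→d31:-→d32:H2  best=H2

== LOOKUPS ==
["H3","H3","H3","H2"]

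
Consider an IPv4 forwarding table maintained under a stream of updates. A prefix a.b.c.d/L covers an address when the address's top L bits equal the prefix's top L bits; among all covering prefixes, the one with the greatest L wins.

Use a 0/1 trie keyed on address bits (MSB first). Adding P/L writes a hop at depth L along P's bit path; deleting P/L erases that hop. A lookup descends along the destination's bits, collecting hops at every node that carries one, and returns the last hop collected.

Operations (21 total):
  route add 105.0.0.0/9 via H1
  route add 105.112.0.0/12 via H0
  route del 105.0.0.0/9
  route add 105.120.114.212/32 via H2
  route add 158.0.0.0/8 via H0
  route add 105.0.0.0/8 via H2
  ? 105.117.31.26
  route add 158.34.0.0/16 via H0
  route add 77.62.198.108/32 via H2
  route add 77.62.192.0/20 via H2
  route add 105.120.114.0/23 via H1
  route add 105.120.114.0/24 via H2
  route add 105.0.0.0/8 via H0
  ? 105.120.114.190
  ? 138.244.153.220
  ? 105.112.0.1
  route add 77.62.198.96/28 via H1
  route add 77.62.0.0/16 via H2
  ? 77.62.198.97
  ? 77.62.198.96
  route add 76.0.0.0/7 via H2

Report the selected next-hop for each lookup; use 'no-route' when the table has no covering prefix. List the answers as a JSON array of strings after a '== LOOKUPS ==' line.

Process each operation:
  + 105.0.0.0/9 (H1) depth=9
  + 105.112.0.0/12 (H0) depth=12
  del 105.0.0.0/9 (clear depth 9)
  + 105.120.114.212/32 (H2) depth=32
  + 158.0.0.0/8 (H0) depth=8
  + 105.0.0.0/8 (H2) depth=8
  ? 105.117.31.26  path d0:-→d1:-→d2:-→d3:-→d4:-→d5:-→d6:-→d7:-→d8:H2→d9:-→d10:-→d11:-→d12:H0  best=H0
  + 158.34.0.0/16 (H0) depth=16
  + 77.62.198.108/32 (H2) depth=32
  + 77.62.192.0/20 (H2) depth=20
  + 105.120.114.0/23 (H1) depth=23
  + 105.120.114.0/24 (H2) depth=24
  + 105.0.0.0/8 (H0) depth=8
  ? 105.120.114.190  path d0:-→d1:-→d2:-→d3:-→d4:-→d5:-→d6:-→d7:-→d8:H0→d9:-→d10:-→d11:-→d12:H0→d13:-→d14:-→d15:-→d16:-→d17:-→d18:-→d19:-→d20:-→d21:-→d22:-→d23:H1→d24:H2→d25:-  best=H2
  ? 138.244.153.220  path d0:-→d1:-→d2:-→d3:-  best=no-route
  ? 105.112.0.1  path d0:-→d1:-→d2:-→d3:-→d4:-→d5:-→d6:-→d7:-→d8:H0→d9:-→d10:-→d11:-→d12:H0  best=H0
  + 77.62.198.96/28 (H1) depth=28
  + 77.62.0.0/16 (H2) depth=16
  ? 77.62.198.97  path d0:-→d1:-→d2:-→d3:-→d4:-→d5:-→d6:-→d7:-→d8:-→d9:-→d10:-→d11:-→d12:-→d13:-→d14:-→d15:-→d16:H2→d17:-→d18:-→d19:-→d20:H2→d21:-→d22:-→d23:-→d24:-→d25:-→d26:-→d27:-→d28:H1  best=H1
  ? 77.62.198.96  path d0:-→d1:-→d2:-→d3:-→d4:-→d5:-→d6:-→d7:-→d8:-→d9:-→d10:-→d11:-→d12:-→d13:-→d14:-→d15:-→d16:H2→d17:-→d18:-→d19:-→d20:H2→d21:-→d22:-→d23:-→d24:-→d25:-→d26:-→d27:-→d28:H1  best=H1
  + 76.0.0.0/7 (H2) depth=7

== LOOKUPS ==
["H0","H2","no-route","H0","H1","H1"]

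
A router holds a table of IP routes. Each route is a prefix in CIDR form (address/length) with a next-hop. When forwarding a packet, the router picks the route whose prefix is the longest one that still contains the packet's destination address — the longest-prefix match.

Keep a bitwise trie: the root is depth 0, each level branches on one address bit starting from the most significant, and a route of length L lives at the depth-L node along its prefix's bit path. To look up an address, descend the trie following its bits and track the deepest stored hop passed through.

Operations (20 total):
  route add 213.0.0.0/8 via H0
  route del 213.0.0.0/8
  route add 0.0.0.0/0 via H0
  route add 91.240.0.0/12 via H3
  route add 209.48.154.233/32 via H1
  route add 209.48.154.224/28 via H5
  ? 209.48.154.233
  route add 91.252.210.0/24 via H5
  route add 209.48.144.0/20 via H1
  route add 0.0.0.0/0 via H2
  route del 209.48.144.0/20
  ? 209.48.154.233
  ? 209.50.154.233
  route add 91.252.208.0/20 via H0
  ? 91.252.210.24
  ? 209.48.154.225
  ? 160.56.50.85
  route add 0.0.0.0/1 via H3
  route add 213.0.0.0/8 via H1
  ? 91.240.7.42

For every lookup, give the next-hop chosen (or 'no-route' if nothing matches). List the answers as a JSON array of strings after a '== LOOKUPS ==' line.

Apply in order:
  add 213.0.0.0/8 -> H0 at depth 8
  del 213.0.0.0/8 (clear depth 8)
  add 0.0.0.0/0 -> H0 at depth 0
  add 91.240.0.0/12 -> H3 at depth 12
  add 209.48.154.233/32 -> H1 at depth 32
  add 209.48.154.224/28 -> H5 at depth 28
  lookup 209.48.154.233: bits 11010001001100001001101011101001 walk d0:H0→d1:-→d2:-→d3:-→d4:-→d5:-→d6:-→d7:-→d8:-→d9:-→d10:-→d11:-→d12:-→d13:-→d14:-→d15:-→d16:-→d17:-→d18:-→d19:-→d20:-→d21:-→d22:-→d23:-→d24:-→d25:-→d26:-→d27:-→d28:H5→d29:-→d30:-→d31:-→d32:H1 -> H1
  add 91.252.210.0/24 -> H5 at depth 24
  add 209.48.144.0/20 -> H1 at depth 20
  add 0.0.0.0/0 -> H2 at depth 0
  del 209.48.144.0/20 (clear depth 20)
  lookup 209.48.154.233: bits 11010001001100001001101011101001 walk d0:H2→d1:-→d2:-→d3:-→d4:-→d5:-→d6:-→d7:-→d8:-→d9:-→d10:-→d11:-→d12:-→d13:-→d14:-→d15:-→d16:-→d17:-→d18:-→d19:-→d20:-→d21:-→d22:-→d23:-→d24:-→d25:-→d26:-→d27:-→d28:H5→d29:-→d30:-→d31:-→d32:H1 -> H1
  lookup 209.50.154.233: bits 11010001001100 walk d0:H2→d1:-→d2:-→d3:-→d4:-→d5:-→d6:-→d7:-→d8:-→d9:-→d10:-→d11:-→d12:-→d13:-→d14:- -> H2
  add 91.252.208.0/20 -> H0 at depth 20
  lookup 91.252.210.24: bits 010110111111110011010010 walk d0:H2→d1:-→d2:-→d3:-→d4:-→d5:-→d6:-→d7:-→d8:-→d9:-→d10:-→d11:-→d12:H3→d13:-→d14:-→d15:-→d16:-→d17:-→d18:-→d19:-→d20:H0→d21:-→d22:-→d23:-→d24:H5 -> H5
  lookup 209.48.154.225: bits 1101000100110000100110101110 walk d0:H2→d1:-→d2:-→d3:-→d4:-→d5:-→d6:-→d7:-→d8:-→d9:-→d10:-→d11:-→d12:-→d13:-→d14:-→d15:-→d16:-→d17:-→d18:-→d19:-→d20:-→d21:-→d22:-→d23:-→d24:-→d25:-→d26:-→d27:-→d28:H5 -> H5
  lookup 160.56.50.85: bits 1 walk d0:H2→d1:- -> H2
  add 0.0.0.0/1 -> H3 at depth 1
  add 213.0.0.0/8 -> H1 at depth 8
  lookup 91.240.7.42: bits 010110111111 walk d0:H2→d1:H3→d2:-→d3:-→d4:-→d5:-→d6:-→d7:-→d8:-→d9:-→d10:-→d11:-→d12:H3 -> H3

== LOOKUPS ==
["H1","H1","H2","H5","H5","H2","H3"]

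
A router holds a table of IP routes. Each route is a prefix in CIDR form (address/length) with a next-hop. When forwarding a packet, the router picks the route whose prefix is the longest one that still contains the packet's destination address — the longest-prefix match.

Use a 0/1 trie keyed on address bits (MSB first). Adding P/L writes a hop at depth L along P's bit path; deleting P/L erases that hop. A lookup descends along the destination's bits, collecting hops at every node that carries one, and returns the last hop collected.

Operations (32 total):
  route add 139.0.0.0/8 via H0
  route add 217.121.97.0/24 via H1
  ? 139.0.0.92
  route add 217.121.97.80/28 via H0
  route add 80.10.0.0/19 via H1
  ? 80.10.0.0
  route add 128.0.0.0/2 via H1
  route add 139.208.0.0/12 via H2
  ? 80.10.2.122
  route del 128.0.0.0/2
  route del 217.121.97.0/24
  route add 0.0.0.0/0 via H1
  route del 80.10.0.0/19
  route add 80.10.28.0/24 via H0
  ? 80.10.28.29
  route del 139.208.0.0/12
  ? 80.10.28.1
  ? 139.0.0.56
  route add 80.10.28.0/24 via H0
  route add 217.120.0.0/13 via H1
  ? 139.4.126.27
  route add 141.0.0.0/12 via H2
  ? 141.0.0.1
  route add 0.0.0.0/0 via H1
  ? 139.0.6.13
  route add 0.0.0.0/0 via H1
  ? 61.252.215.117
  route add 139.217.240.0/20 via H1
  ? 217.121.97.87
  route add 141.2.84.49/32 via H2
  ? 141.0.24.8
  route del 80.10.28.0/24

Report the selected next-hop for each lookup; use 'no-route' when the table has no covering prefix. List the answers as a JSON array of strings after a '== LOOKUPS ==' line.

Trace:
  add 139.0.0.0/8 -> H0 at depth 8
  add 217.121.97.0/24 -> H1 at depth 24
  lookup 139.0.0.92: bits 10001011 walk d0:-→d1:-→d2:-→d3:-→d4:-→d5:-→d6:-→d7:-→d8:H0 -> H0
  add 217.121.97.80/28 -> H0 at depth 28
  add 80.10.0.0/19 -> H1 at depth 19
  lookup 80.10.0.0: bits 0101000000001010000 walk d0:-→d1:-→d2:-→d3:-→d4:-→d5:-→d6:-→d7:-→d8:-→d9:-→d10:-→d11:-→d12:-→d13:-→d14:-→d15:-→d16:-→d17:-→d18:-→d19:H1 -> H1
  add 128.0.0.0/2 -> H1 at depth 2
  add 139.208.0.0/12 -> H2 at depth 12
  lookup 80.10.2.122: bits 0101000000001010000 walk d0:-→d1:-→d2:-→d3:-→d4:-→d5:-→d6:-→d7:-→d8:-→d9:-→d10:-→d11:-→d12:-→d13:-→d14:-→d15:-→d16:-→d17:-→d18:-→d19:H1 -> H1
  del 128.0.0.0/2 (clear depth 2)
  del 217.121.97.0/24 (clear depth 24)
  add 0.0.0.0/0 -> H1 at depth 0
  del 80.10.0.0/19 (clear depth 19)
  add 80.10.28.0/24 -> H0 at depth 24
  lookup 80.10.28.29: bits 010100000000101000011100 walk d0:H1→d1:-→d2:-→d3:-→d4:-→d5:-→d6:-→d7:-→d8:-→d9:-→d10:-→d11:-→d12:-→d13:-→d14:-→d15:-→d16:-→d17:-→d18:-→d19:-→d20:-→d21:-→d22:-→d23:-→d24:H0 -> H0
  del 139.208.0.0/12 (clear depth 12)
  lookup 80.10.28.1: bits 010100000000101000011100 walk d0:H1→d1:-→d2:-→d3:-→d4:-→d5:-→d6:-→d7:-→d8:-→d9:-→d10:-→d11:-→d12:-→d13:-→d14:-→d15:-→d16:-→d17:-→d18:-→d19:-→d20:-→d21:-→d22:-→d23:-→d24:H0 -> H0
  lookup 139.0.0.56: bits 10001011 walk d0:H1→d1:-→d2:-→d3:-→d4:-→d5:-→d6:-→d7:-→d8:H0 -> H0
  add 80.10.28.0/24 -> H0 at depth 24
  add 217.120.0.0/13 -> H1 at depth 13
  lookup 139.4.126.27: bits 10001011 walk d0:H1→d1:-→d2:-→d3:-→d4:-→d5:-→d6:-→d7:-→d8:H0 -> H0
  add 141.0.0.0/12 -> H2 at depth 12
  lookup 141.0.0.1: bits 100011010000 walk d0:H1→d1:-→d2:-→d3:-→d4:-→d5:-→d6:-→d7:-→d8:-→d9:-→d10:-→d11:-→d12:H2 -> H2
  add 0.0.0.0/0 -> H1 at depth 0
  lookup 139.0.6.13: bits 10001011 walk d0:H1→d1:-→d2:-→d3:-→d4:-→d5:-→d6:-→d7:-→d8:H0 -> H0
  add 0.0.0.0/0 -> H1 at depth 0
  lookup 61.252.215.117: bits 0 walk d0:H1→d1:- -> H1
  add 139.217.240.0/20 -> H1 at depth 20
  lookup 217.121.97.87: bits 1101100101111001011000010101 walk d0:H1→d1:-→d2:-→d3:-→d4:-→d5:-→d6:-→d7:-→d8:-→d9:-→d10:-→d11:-→d12:-→d13:H1→d14:-→d15:-→d16:-→d17:-→d18:-→d19:-→d20:-→d21:-→d22:-→d23:-→d24:-→d25:-→d26:-→d27:-→d28:H0 -> H0
  add 141.2.84.49/32 -> H2 at depth 32
  lookup 141.0.24.8: bits 10001101000000 walk d0:H1→d1:-→d2:-→d3:-→d4:-→d5:-→d6:-→d7:-→d8:-→d9:-→d10:-→d11:-→d12:H2→d13:-→d14:- -> H2
  del 80.10.28.0/24 (clear depth 24)

== LOOKUPS ==
["H0","H1","H1","H0","H0","H0","H0","H2","H0","H1","H0","H2"]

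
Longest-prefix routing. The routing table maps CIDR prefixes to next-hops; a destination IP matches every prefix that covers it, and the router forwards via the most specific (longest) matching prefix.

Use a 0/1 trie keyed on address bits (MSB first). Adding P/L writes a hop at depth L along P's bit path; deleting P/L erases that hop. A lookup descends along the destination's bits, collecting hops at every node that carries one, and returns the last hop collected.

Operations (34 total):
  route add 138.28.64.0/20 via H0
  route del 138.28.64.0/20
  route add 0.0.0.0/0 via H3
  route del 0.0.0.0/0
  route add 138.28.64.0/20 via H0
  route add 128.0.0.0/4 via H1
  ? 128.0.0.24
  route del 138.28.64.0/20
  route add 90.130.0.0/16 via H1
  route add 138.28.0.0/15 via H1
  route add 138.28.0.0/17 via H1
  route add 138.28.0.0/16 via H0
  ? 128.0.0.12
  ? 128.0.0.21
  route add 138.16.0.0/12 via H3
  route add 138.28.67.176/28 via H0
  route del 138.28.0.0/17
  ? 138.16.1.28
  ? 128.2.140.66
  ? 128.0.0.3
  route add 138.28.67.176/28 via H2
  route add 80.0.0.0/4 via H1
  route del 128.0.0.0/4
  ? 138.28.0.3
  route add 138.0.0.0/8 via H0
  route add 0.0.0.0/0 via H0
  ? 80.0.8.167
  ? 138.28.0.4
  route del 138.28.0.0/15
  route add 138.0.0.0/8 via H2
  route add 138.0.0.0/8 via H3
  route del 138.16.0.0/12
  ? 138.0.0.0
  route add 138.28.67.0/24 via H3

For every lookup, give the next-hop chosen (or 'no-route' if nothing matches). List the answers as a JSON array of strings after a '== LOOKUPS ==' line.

Apply in order:
  add 138.28.64.0/20 -> H0 at depth 20
  del 138.28.64.0/20 (clear depth 20)
  add 0.0.0.0/0 -> H3 at depth 0
  del 0.0.0.0/0 (clear depth 0)
  add 138.28.64.0/20 -> H0 at depth 20
  add 128.0.0.0/4 -> H1 at depth 4
  Q 128.0.0.24: descend 1000 ; hops seen [H1] ; pick H1
  del 138.28.64.0/20 (clear depth 20)
  add 90.130.0.0/16 -> H1 at depth 16
  add 138.28.0.0/15 -> H1 at depth 15
  add 138.28.0.0/17 -> H1 at depth 17
  add 138.28.0.0/16 -> H0 at depth 16
  Q 128.0.0.12: descend 1000 ; hops seen [H1] ; pick H1
  Q 128.0.0.21: descend 1000 ; hops seen [H1] ; pick H1
  add 138.16.0.0/12 -> H3 at depth 12
  add 138.28.67.176/28 -> H0 at depth 28
  del 138.28.0.0/17 (clear depth 17)
  Q 138.16.1.28: descend 100010100001 ; hops seen [H1,H3] ; pick H3
  Q 128.2.140.66: descend 1000 ; hops seen [H1] ; pick H1
  Q 128.0.0.3: descend 1000 ; hops seen [H1] ; pick H1
  add 138.28.67.176/28 -> H2 at depth 28
  add 80.0.0.0/4 -> H1 at depth 4
  del 128.0.0.0/4 (clear depth 4)
  Q 138.28.0.3: descend 10001010000111000 ; hops seen [H3,H1,H0] ; pick H0
  add 138.0.0.0/8 -> H0 at depth 8
  add 0.0.0.0/0 -> H0 at depth 0
  Q 80.0.8.167: descend 0101 ; hops seen [H0,H1] ; pick H1
  Q 138.28.0.4: descend 10001010000111000 ; hops seen [H0,H0,H3,H1,H0] ; pick H0
  del 138.28.0.0/15 (clear depth 15)
  add 138.0.0.0/8 -> H2 at depth 8
  add 138.0.0.0/8 -> H3 at depth 8
  del 138.16.0.0/12 (clear depth 12)
  Q 138.0.0.0: descend 10001010000 ; hops seen [H0,H3] ; pick H3
  add 138.28.67.0/24 -> H3 at depth 24

== LOOKUPS ==
["H1","H1","H1","H3","H1","H1","H0","H1","H0","H3"]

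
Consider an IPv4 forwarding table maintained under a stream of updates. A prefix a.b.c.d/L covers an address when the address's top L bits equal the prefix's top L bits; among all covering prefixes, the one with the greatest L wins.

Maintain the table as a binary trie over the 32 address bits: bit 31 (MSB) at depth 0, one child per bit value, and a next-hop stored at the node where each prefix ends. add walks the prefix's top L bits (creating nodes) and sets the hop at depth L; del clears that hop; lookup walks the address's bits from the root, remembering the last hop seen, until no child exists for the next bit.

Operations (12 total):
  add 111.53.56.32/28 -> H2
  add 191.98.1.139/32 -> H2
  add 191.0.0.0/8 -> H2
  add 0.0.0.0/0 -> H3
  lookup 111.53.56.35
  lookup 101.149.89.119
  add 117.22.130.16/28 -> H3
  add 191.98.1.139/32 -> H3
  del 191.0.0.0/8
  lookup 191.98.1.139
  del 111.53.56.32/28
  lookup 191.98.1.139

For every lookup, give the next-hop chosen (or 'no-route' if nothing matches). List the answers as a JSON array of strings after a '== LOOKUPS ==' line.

Apply in order:
  add 111.53.56.32/28 -> H2 at depth 28
  add 191.98.1.139/32 -> H2 at depth 32
  add 191.0.0.0/8 -> H2 at depth 8
  add 0.0.0.0/0 -> H3 at depth 0
  lookup 111.53.56.35: bits 0110111100110101001110000010 walk d0:H3→d1:-→d2:-→d3:-→d4:-→d5:-→d6:-→d7:-→d8:-→d9:-→d10:-→d11:-→d12:-→d13:-→d14:-→d15:-→d16:-→d17:-→d18:-→d19:-→d20:-→d21:-→d22:-→d23:-→d24:-→d25:-→d26:-→d27:-→d28:H2 -> H2
  lookup 101.149.89.119: bits 0110 walk d0:H3→d1:-→d2:-→d3:-→d4:- -> H3
  add 117.22.130.16/28 -> H3 at depth 28
  add 191.98.1.139/32 -> H3 at depth 32
  del 191.0.0.0/8 (clear depth 8)
  lookup 191.98.1.139: bits 10111111011000100000000110001011 walk d0:H3→d1:-→d2:-→d3:-→d4:-→d5:-→d6:-→d7:-→d8:-→d9:-→d10:-→d11:-→d12:-→d13:-→d14:-→d15:-→d16:-→d17:-→d18:-→d19:-→d20:-→d21:-→d22:-→d23:-→d24:-→d25:-→d26:-→d27:-→d28:-→d29:-→d30:-→d31:-→d32:H3 -> H3
  del 111.53.56.32/28 (clear depth 28)
  lookup 191.98.1.139: bits 10111111011000100000000110001011 walk d0:H3→d1:-→d2:-→d3:-→d4:-→d5:-→d6:-→d7:-→d8:-→d9:-→d10:-→d11:-→d12:-→d13:-→d14:-→d15:-→d16:-→d17:-→d18:-→d19:-→d20:-→d21:-→d22:-→d23:-→d24:-→d25:-→d26:-→d27:-→d28:-→d29:-→d30:-→d31:-→d32:H3 -> H3

== LOOKUPS ==
["H2","H3","H3","H3"]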